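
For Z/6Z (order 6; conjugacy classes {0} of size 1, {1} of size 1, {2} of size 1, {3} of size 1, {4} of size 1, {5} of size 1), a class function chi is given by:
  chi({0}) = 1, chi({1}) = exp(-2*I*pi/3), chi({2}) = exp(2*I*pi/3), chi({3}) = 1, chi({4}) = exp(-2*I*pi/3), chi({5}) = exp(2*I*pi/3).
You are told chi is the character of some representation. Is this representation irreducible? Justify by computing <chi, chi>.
Irreducible: <chi, chi> = 1.

Working: <chi, chi> = (1/|G|) sum_C |C| * |chi(C)|^2 = (1/6)[1*|1|^2 + 1*|exp(-2*I*pi/3)|^2 + 1*|exp(2*I*pi/3)|^2 + 1*|1|^2 + 1*|exp(-2*I*pi/3)|^2 + 1*|exp(2*I*pi/3)|^2]
  = (1/6)[(1) + (1) + (1) + (1) + (1) + (1)] = 6/6 = 1.
(Exp terms are combined using exp(i*s)*conj(exp(i*t)) = exp(i*(s-t)), and sums of them are collapsed using the identity that for every m > 1 the m distinct m-th roots of unity sum to 0, e.g. 1 + exp(2*I*pi/3) + exp(-2*I*pi/3) = 0.)
A character is irreducible iff <chi, chi> = 1, so this representation is irreducible.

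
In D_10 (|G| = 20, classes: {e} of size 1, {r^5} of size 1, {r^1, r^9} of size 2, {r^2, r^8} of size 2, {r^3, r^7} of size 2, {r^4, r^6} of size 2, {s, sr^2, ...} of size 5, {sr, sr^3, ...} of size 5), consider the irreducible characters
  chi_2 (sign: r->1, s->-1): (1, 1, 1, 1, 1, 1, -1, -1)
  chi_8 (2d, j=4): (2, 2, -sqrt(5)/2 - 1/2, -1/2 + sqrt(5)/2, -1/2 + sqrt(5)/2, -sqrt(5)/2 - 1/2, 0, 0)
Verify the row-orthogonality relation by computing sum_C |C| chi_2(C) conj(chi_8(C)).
Sum = 0; so <chi_2, chi_8> = 0 (distinct irreducibles are orthogonal).

Argument: Compute term by term over conjugacy classes (|C| * chi_2(C) * conj(chi_8(C))):
  1*(1)*conj(2) + 1*(1)*conj(2) + 2*(1)*conj(-sqrt(5)/2 - 1/2) + 2*(1)*conj(-1/2 + sqrt(5)/2) + 2*(1)*conj(-1/2 + sqrt(5)/2) + 2*(1)*conj(-sqrt(5)/2 - 1/2) + 5*(-1)*conj(0) + 5*(-1)*conj(0)
  = (2) + (2) + (-sqrt(5) - 1) + (-1 + sqrt(5)) + (-1 + sqrt(5)) + (-sqrt(5) - 1) + (0) + (0)
  = 0.
Dividing by |G| = 20 gives 0/20 = 0, matching the row-orthogonality relation <chi_2, chi_8> = [chi_2 = chi_8].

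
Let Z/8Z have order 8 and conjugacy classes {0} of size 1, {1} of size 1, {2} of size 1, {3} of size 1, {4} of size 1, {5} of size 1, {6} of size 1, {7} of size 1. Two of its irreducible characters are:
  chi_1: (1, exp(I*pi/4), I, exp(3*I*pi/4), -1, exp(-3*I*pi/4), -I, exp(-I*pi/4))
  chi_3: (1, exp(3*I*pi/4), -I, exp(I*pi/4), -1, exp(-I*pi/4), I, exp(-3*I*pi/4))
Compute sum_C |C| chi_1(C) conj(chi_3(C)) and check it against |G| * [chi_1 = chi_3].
Sum = 0; so <chi_1, chi_3> = 0 (distinct irreducibles are orthogonal).

Argument: Compute term by term over conjugacy classes (|C| * chi_1(C) * conj(chi_3(C))):
  1*(1)*conj(1) + 1*(exp(I*pi/4))*conj(exp(3*I*pi/4)) + 1*(I)*conj(-I) + 1*(exp(3*I*pi/4))*conj(exp(I*pi/4)) + 1*(-1)*conj(-1) + 1*(exp(-3*I*pi/4))*conj(exp(-I*pi/4)) + 1*(-I)*conj(I) + 1*(exp(-I*pi/4))*conj(exp(-3*I*pi/4))
  = (1) + (-I) + (-1) + (I) + (1) + (-I) + (-1) + (I)
  = 0.
(Exp terms are combined using exp(i*s)*conj(exp(i*t)) = exp(i*(s-t)), and sums of them are collapsed using the identity that for every m > 1 the m distinct m-th roots of unity sum to 0, e.g. 1 + exp(2*I*pi/3) + exp(-2*I*pi/3) = 0.)
Dividing by |G| = 8 gives 0/8 = 0, matching the row-orthogonality relation <chi_1, chi_3> = [chi_1 = chi_3].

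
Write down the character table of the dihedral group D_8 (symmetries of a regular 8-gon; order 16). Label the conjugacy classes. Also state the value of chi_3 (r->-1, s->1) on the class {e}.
Conjugacy classes: {e} of size 1, {r^4} of size 1, {r^1, r^7} of size 2, {r^2, r^6} of size 2, {r^3, r^5} of size 2, {s, sr^2, ...} of size 4, {sr, sr^3, ...} of size 4.
Character table:
  irrep \ class              {e} (size 1)  {r^4} (size 1)  {r^1, r^7} (size 2)  {r^2, r^6} (size 2)  {r^3, r^5} (size 2)  {s, sr^2, ...} (size 4)  {sr, sr^3, ...} (size 4)
  chi_1 (triv)               1             1               1                    1                    1                    1                        1                       
  chi_2 (sign: r->1, s->-1)  1             1               1                    1                    1                    -1                       -1                      
  chi_3 (r->-1, s->1)        1             1               -1                   1                    -1                   1                        -1                      
  chi_4 (r->-1, s->-1)       1             1               -1                   1                    -1                   -1                       1                       
  chi_5 (2d, j=1)            2             -2              sqrt(2)              0                    -sqrt(2)             0                        0                       
  chi_6 (2d, j=2)            2             2               0                    -2                   0                    0                        0                       
  chi_7 (2d, j=3)            2             -2              -sqrt(2)             0                    sqrt(2)              0                        0                       

Spot check: chi_3 (r->-1, s->1) on {e} = 1.

Derivation: D_8 has order 2*8 = 16 with 7 conjugacy classes, hence 7 irreducibles. Sum of squared dims 1 + 1 + 1 + 1 + 4 + 4 + 4 = 16 = |G|. Linear characters come from the abelianisation; the 2-dimensional irreps have character r^k -> 2*cos(2*pi*j*k/8), reflections -> 0.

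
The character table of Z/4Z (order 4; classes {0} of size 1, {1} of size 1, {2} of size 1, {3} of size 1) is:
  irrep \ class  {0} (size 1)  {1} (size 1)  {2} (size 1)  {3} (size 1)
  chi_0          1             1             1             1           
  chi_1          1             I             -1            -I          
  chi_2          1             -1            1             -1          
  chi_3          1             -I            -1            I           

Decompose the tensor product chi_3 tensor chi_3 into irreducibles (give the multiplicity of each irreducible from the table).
chi_3 tensor chi_3 = chi_2 (all other irreducibles have multiplicity 0).

Derivation: The character of a tensor product is the pointwise product (chi_3 * chi_3)(C) = chi_3(C) * chi_3(C):
  {0}: (1)*(1), {1}: (-I)*(-I), {2}: (-1)*(-1), {3}: (I)*(I)
so (chi_3 * chi_3) takes values
  {0} -> 1, {1} -> -1, {2} -> 1, {3} -> -1.
Now take the inner product of this character with each irreducible chi from the table, <chi_3*chi_3, chi> = (1/4) sum_C |C| (chi_3*chi_3)(C) conj(chi(C)):
  <chi_3*chi_3, chi_0> = (1/4)[1*(1)*conj(1) + 1*(-1)*conj(1) + 1*(1)*conj(1) + 1*(-1)*conj(1)]
      = (1/4)[(1) + (-1) + (1) + (-1)] = 0/4 = 0
  <chi_3*chi_3, chi_1> = (1/4)[1*(1)*conj(1) + 1*(-1)*conj(I) + 1*(1)*conj(-1) + 1*(-1)*conj(-I)]
      = (1/4)[(1) + (I) + (-1) + (-I)] = 0/4 = 0
  <chi_3*chi_3, chi_2> = (1/4)[1*(1)*conj(1) + 1*(-1)*conj(-1) + 1*(1)*conj(1) + 1*(-1)*conj(-1)]
      = (1/4)[(1) + (1) + (1) + (1)] = 4/4 = 1
  <chi_3*chi_3, chi_3> = (1/4)[1*(1)*conj(1) + 1*(-1)*conj(-I) + 1*(1)*conj(-1) + 1*(-1)*conj(I)]
      = (1/4)[(1) + (-I) + (-1) + (I)] = 0/4 = 0
(Exp terms are combined using exp(i*s)*conj(exp(i*t)) = exp(i*(s-t)), and sums of them are collapsed using the identity that for every m > 1 the m distinct m-th roots of unity sum to 0, e.g. 1 + exp(2*I*pi/3) + exp(-2*I*pi/3) = 0.)
Hence the multiplicities are chi_2: 1. Dimension check: dim(chi_3)*dim(chi_3) = 1*1 = 1 and sum (mult * dim) = 1*1 = 1.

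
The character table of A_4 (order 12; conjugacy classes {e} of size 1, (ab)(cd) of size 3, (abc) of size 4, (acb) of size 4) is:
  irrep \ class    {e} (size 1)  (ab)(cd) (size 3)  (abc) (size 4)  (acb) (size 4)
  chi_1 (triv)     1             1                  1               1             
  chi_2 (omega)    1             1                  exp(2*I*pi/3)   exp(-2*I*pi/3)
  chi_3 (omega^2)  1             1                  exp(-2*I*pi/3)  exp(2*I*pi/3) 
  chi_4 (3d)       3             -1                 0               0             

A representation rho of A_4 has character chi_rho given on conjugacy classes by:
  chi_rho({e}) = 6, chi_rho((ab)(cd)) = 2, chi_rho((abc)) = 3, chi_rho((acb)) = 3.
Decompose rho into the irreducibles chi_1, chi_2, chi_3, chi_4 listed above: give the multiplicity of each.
Multiplicities: chi_1: 3, chi_2: 0, chi_3: 0, chi_4: 1.

Derivation: Use <chi_rho, chi> = (1/|G|) sum_C |C| * chi_rho(C) * conj(chi(C)) with |G| = 12 for each irreducible chi in the table:
  <chi_rho, chi_1> = (1/12)[1*(6)*conj(1) + 3*(2)*conj(1) + 4*(3)*conj(1) + 4*(3)*conj(1)]
      = (1/12)[(6) + (6) + (12) + (12)] = 36/12 = 3
  <chi_rho, chi_2> = (1/12)[1*(6)*conj(1) + 3*(2)*conj(1) + 4*(3)*conj(exp(2*I*pi/3)) + 4*(3)*conj(exp(-2*I*pi/3))]
      = (1/12)[(6) + (6) + (12*exp(-2*I*pi/3)) + (12*exp(2*I*pi/3))] = 0/12 = 0
  <chi_rho, chi_3> = (1/12)[1*(6)*conj(1) + 3*(2)*conj(1) + 4*(3)*conj(exp(-2*I*pi/3)) + 4*(3)*conj(exp(2*I*pi/3))]
      = (1/12)[(6) + (6) + (12*exp(2*I*pi/3)) + (12*exp(-2*I*pi/3))] = 0/12 = 0
  <chi_rho, chi_4> = (1/12)[1*(6)*conj(3) + 3*(2)*conj(-1) + 4*(3)*conj(0) + 4*(3)*conj(0)]
      = (1/12)[(18) + (-6) + (0) + (0)] = 12/12 = 1
(Exp terms are combined using exp(i*s)*conj(exp(i*t)) = exp(i*(s-t)), and sums of them are collapsed using the identity that for every m > 1 the m distinct m-th roots of unity sum to 0, e.g. 1 + exp(2*I*pi/3) + exp(-2*I*pi/3) = 0.)
Dimension check: dim(rho) = sum (mult * dim) = 3*1 + 0*1 + 0*1 + 1*3 = 6 = chi_rho(e) = 6.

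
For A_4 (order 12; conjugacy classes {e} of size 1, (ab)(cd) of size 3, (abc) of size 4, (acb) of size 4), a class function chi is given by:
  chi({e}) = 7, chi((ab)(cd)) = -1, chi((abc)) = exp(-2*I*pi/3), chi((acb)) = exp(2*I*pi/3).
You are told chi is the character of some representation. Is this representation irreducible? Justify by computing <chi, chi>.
Not irreducible (reducible): <chi, chi> = 5 > 1.

Reasoning: <chi, chi> = (1/|G|) sum_C |C| * |chi(C)|^2 = (1/12)[1*|7|^2 + 3*|-1|^2 + 4*|exp(-2*I*pi/3)|^2 + 4*|exp(2*I*pi/3)|^2]
  = (1/12)[(49) + (3) + (4) + (4)] = 60/12 = 5.
(Exp terms are combined using exp(i*s)*conj(exp(i*t)) = exp(i*(s-t)), and sums of them are collapsed using the identity that for every m > 1 the m distinct m-th roots of unity sum to 0, e.g. 1 + exp(2*I*pi/3) + exp(-2*I*pi/3) = 0.)
A character is irreducible iff <chi, chi> = 1, so this representation is reducible.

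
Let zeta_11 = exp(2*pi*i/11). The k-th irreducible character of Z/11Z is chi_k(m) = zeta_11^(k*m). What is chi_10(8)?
chi_10(8) = zeta_11^80 = exp(6*I*pi/11)

Solution. chi_10(8) = zeta_11^(10*8) = zeta_11^80. Since zeta_11^11 = 1, this equals zeta_11^3 = exp(2*pi*i*3/11) = exp(6*I*pi/11).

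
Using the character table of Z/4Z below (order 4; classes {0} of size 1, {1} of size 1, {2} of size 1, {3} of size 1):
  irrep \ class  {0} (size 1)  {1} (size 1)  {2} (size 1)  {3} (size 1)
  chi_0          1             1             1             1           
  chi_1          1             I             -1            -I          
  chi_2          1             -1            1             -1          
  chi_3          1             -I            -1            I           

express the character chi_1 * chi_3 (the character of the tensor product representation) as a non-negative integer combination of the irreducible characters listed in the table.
chi_1 tensor chi_3 = chi_0 (all other irreducibles have multiplicity 0).

Reasoning: The character of a tensor product is the pointwise product (chi_1 * chi_3)(C) = chi_1(C) * chi_3(C):
  {0}: (1)*(1), {1}: (I)*(-I), {2}: (-1)*(-1), {3}: (-I)*(I)
so (chi_1 * chi_3) takes values
  {0} -> 1, {1} -> 1, {2} -> 1, {3} -> 1.
Now take the inner product of this character with each irreducible chi from the table, <chi_1*chi_3, chi> = (1/4) sum_C |C| (chi_1*chi_3)(C) conj(chi(C)):
  <chi_1*chi_3, chi_0> = (1/4)[1*(1)*conj(1) + 1*(1)*conj(1) + 1*(1)*conj(1) + 1*(1)*conj(1)]
      = (1/4)[(1) + (1) + (1) + (1)] = 4/4 = 1
  <chi_1*chi_3, chi_1> = (1/4)[1*(1)*conj(1) + 1*(1)*conj(I) + 1*(1)*conj(-1) + 1*(1)*conj(-I)]
      = (1/4)[(1) + (-I) + (-1) + (I)] = 0/4 = 0
  <chi_1*chi_3, chi_2> = (1/4)[1*(1)*conj(1) + 1*(1)*conj(-1) + 1*(1)*conj(1) + 1*(1)*conj(-1)]
      = (1/4)[(1) + (-1) + (1) + (-1)] = 0/4 = 0
  <chi_1*chi_3, chi_3> = (1/4)[1*(1)*conj(1) + 1*(1)*conj(-I) + 1*(1)*conj(-1) + 1*(1)*conj(I)]
      = (1/4)[(1) + (I) + (-1) + (-I)] = 0/4 = 0
(Exp terms are combined using exp(i*s)*conj(exp(i*t)) = exp(i*(s-t)), and sums of them are collapsed using the identity that for every m > 1 the m distinct m-th roots of unity sum to 0, e.g. 1 + exp(2*I*pi/3) + exp(-2*I*pi/3) = 0.)
Hence the multiplicities are chi_0: 1. Dimension check: dim(chi_1)*dim(chi_3) = 1*1 = 1 and sum (mult * dim) = 1*1 = 1.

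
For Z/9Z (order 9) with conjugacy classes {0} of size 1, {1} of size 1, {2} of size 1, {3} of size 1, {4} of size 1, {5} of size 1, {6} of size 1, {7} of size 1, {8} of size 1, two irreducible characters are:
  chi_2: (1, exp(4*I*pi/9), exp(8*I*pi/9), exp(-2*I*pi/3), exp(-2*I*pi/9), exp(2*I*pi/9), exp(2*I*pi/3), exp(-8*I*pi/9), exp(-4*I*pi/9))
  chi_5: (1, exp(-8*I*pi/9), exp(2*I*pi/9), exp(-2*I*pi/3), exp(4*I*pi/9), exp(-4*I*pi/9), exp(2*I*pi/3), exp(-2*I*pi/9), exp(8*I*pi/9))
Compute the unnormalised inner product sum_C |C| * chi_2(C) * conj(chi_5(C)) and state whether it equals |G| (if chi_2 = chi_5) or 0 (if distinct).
Sum = 0; so <chi_2, chi_5> = 0 (distinct irreducibles are orthogonal).

Explanation: Compute term by term over conjugacy classes (|C| * chi_2(C) * conj(chi_5(C))):
  1*(1)*conj(1) + 1*(exp(4*I*pi/9))*conj(exp(-8*I*pi/9)) + 1*(exp(8*I*pi/9))*conj(exp(2*I*pi/9)) + 1*(exp(-2*I*pi/3))*conj(exp(-2*I*pi/3)) + 1*(exp(-2*I*pi/9))*conj(exp(4*I*pi/9)) + 1*(exp(2*I*pi/9))*conj(exp(-4*I*pi/9)) + 1*(exp(2*I*pi/3))*conj(exp(2*I*pi/3)) + 1*(exp(-8*I*pi/9))*conj(exp(-2*I*pi/9)) + 1*(exp(-4*I*pi/9))*conj(exp(8*I*pi/9))
  = (1) + (exp(-2*I*pi/3)) + (exp(2*I*pi/3)) + (1) + (exp(-2*I*pi/3)) + (exp(2*I*pi/3)) + (1) + (exp(-2*I*pi/3)) + (exp(2*I*pi/3))
  = 0.
(Exp terms are combined using exp(i*s)*conj(exp(i*t)) = exp(i*(s-t)), and sums of them are collapsed using the identity that for every m > 1 the m distinct m-th roots of unity sum to 0, e.g. 1 + exp(2*I*pi/3) + exp(-2*I*pi/3) = 0.)
Dividing by |G| = 9 gives 0/9 = 0, matching the row-orthogonality relation <chi_2, chi_5> = [chi_2 = chi_5].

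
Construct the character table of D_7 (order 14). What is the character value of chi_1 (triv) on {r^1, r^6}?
Conjugacy classes: {e} of size 1, {r^1, r^6} of size 2, {r^2, r^5} of size 2, {r^3, r^4} of size 2, {s, sr, ..., sr^6} of size 7.
Character table:
  irrep \ class              {e} (size 1)  {r^1, r^6} (size 2)  {r^2, r^5} (size 2)  {r^3, r^4} (size 2)  {s, sr, ..., sr^6} (size 7)
  chi_1 (triv)               1             1                    1                    1                    1                          
  chi_2 (sign: r->1, s->-1)  1             1                    1                    1                    -1                         
  chi_3 (2d, j=1)            2             2*cos(2*pi/7)        -2*cos(3*pi/7)       -2*cos(pi/7)         0                          
  chi_4 (2d, j=2)            2             -2*cos(3*pi/7)       -2*cos(pi/7)         2*cos(2*pi/7)        0                          
  chi_5 (2d, j=3)            2             -2*cos(pi/7)         2*cos(2*pi/7)        -2*cos(3*pi/7)       0                          

Spot check: chi_1 (triv) on {r^1, r^6} = 1.

Reasoning: D_7 has order 2*7 = 14 with 5 conjugacy classes, hence 5 irreducibles. Sum of squared dims 1 + 1 + 4 + 4 + 4 = 14 = |G|. Linear characters come from the abelianisation; the 2-dimensional irreps have character r^k -> 2*cos(2*pi*j*k/7), reflections -> 0.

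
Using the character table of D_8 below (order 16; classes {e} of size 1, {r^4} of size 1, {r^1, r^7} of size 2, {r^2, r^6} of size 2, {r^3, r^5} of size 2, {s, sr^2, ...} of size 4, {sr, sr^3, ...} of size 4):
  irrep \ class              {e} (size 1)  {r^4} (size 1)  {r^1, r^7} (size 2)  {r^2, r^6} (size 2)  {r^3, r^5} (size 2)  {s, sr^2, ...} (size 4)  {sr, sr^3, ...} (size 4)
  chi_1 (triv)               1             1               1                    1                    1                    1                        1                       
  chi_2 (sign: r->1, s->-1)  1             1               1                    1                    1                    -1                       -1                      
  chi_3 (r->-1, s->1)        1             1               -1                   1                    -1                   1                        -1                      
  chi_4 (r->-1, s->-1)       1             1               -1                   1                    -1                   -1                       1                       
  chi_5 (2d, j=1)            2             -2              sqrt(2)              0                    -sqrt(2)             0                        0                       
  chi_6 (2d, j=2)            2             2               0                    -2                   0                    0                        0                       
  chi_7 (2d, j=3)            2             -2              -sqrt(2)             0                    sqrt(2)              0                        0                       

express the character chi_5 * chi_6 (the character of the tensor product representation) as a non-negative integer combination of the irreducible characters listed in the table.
chi_5 tensor chi_6 = chi_5 + chi_7 (all other irreducibles have multiplicity 0).

Explanation: The character of a tensor product is the pointwise product (chi_5 * chi_6)(C) = chi_5(C) * chi_6(C):
  {e}: (2)*(2), {r^4}: (-2)*(2), {r^1, r^7}: (sqrt(2))*(0), {r^2, r^6}: (0)*(-2), {r^3, r^5}: (-sqrt(2))*(0), {s, sr^2, ...}: (0)*(0), {sr, sr^3, ...}: (0)*(0)
so (chi_5 * chi_6) takes values
  {e} -> 4, {r^4} -> -4, {r^1, r^7} -> 0, {r^2, r^6} -> 0, {r^3, r^5} -> 0, {s, sr^2, ...} -> 0, {sr, sr^3, ...} -> 0.
Now take the inner product of this character with each irreducible chi from the table, <chi_5*chi_6, chi> = (1/16) sum_C |C| (chi_5*chi_6)(C) conj(chi(C)):
  <chi_5*chi_6, chi_1> = (1/16)[1*(4)*conj(1) + 1*(-4)*conj(1) + 2*(0)*conj(1) + 2*(0)*conj(1) + 2*(0)*conj(1) + 4*(0)*conj(1) + 4*(0)*conj(1)]
      = (1/16)[(4) + (-4) + (0) + (0) + (0) + (0) + (0)] = 0/16 = 0
  <chi_5*chi_6, chi_2> = (1/16)[1*(4)*conj(1) + 1*(-4)*conj(1) + 2*(0)*conj(1) + 2*(0)*conj(1) + 2*(0)*conj(1) + 4*(0)*conj(-1) + 4*(0)*conj(-1)]
      = (1/16)[(4) + (-4) + (0) + (0) + (0) + (0) + (0)] = 0/16 = 0
  <chi_5*chi_6, chi_3> = (1/16)[1*(4)*conj(1) + 1*(-4)*conj(1) + 2*(0)*conj(-1) + 2*(0)*conj(1) + 2*(0)*conj(-1) + 4*(0)*conj(1) + 4*(0)*conj(-1)]
      = (1/16)[(4) + (-4) + (0) + (0) + (0) + (0) + (0)] = 0/16 = 0
  <chi_5*chi_6, chi_4> = (1/16)[1*(4)*conj(1) + 1*(-4)*conj(1) + 2*(0)*conj(-1) + 2*(0)*conj(1) + 2*(0)*conj(-1) + 4*(0)*conj(-1) + 4*(0)*conj(1)]
      = (1/16)[(4) + (-4) + (0) + (0) + (0) + (0) + (0)] = 0/16 = 0
  <chi_5*chi_6, chi_5> = (1/16)[1*(4)*conj(2) + 1*(-4)*conj(-2) + 2*(0)*conj(sqrt(2)) + 2*(0)*conj(0) + 2*(0)*conj(-sqrt(2)) + 4*(0)*conj(0) + 4*(0)*conj(0)]
      = (1/16)[(8) + (8) + (0) + (0) + (0) + (0) + (0)] = 16/16 = 1
  <chi_5*chi_6, chi_6> = (1/16)[1*(4)*conj(2) + 1*(-4)*conj(2) + 2*(0)*conj(0) + 2*(0)*conj(-2) + 2*(0)*conj(0) + 4*(0)*conj(0) + 4*(0)*conj(0)]
      = (1/16)[(8) + (-8) + (0) + (0) + (0) + (0) + (0)] = 0/16 = 0
  <chi_5*chi_6, chi_7> = (1/16)[1*(4)*conj(2) + 1*(-4)*conj(-2) + 2*(0)*conj(-sqrt(2)) + 2*(0)*conj(0) + 2*(0)*conj(sqrt(2)) + 4*(0)*conj(0) + 4*(0)*conj(0)]
      = (1/16)[(8) + (8) + (0) + (0) + (0) + (0) + (0)] = 16/16 = 1
Hence the multiplicities are chi_5: 1, chi_7: 1. Dimension check: dim(chi_5)*dim(chi_6) = 2*2 = 4 and sum (mult * dim) = 1*2 + 1*2 = 4.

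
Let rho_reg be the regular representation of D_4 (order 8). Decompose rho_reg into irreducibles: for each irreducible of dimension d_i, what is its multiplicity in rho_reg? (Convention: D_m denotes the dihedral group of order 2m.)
Each irreducible V_i of dimension d_i appears with multiplicity d_i, i.e. rho_reg = (direct sum over all irreducibles V_i) d_i V_i. The irreducible dimensions for D_4 are 1, 1, 1, 1, 2: 4 irreducibles of dimension 1, each with multiplicity 1; 1 irreducible of dimension 2, with multiplicity 2. Total dimension 4*1*1 + 1*2*2 = 8 = |G|.

Solution. General theorem: in the regular representation of a finite group G, each irreducible appears with multiplicity equal to its dimension. Check: dim(rho_reg) = sum d_i^2 = 1 + 1 + 1 + 1 + 4 = 8 = |G|.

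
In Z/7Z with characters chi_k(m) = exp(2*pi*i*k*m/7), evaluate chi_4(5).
chi_4(5) = zeta_7^20 = exp(-2*I*pi/7)

Reasoning: chi_4(5) = zeta_7^(4*5) = zeta_7^20. Since zeta_7^7 = 1, this equals zeta_7^6 = exp(2*pi*i*6/7) = exp(-2*I*pi/7).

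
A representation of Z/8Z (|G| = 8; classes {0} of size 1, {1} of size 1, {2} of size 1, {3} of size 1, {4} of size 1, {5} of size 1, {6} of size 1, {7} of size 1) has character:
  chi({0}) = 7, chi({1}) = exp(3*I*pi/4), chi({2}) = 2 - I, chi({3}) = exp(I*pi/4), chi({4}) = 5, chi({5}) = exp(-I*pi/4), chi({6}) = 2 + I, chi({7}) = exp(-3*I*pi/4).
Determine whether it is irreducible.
Not irreducible (reducible): <chi, chi> = 11 > 1.

Derivation: <chi, chi> = (1/|G|) sum_C |C| * |chi(C)|^2 = (1/8)[1*|7|^2 + 1*|exp(3*I*pi/4)|^2 + 1*|2 - I|^2 + 1*|exp(I*pi/4)|^2 + 1*|5|^2 + 1*|exp(-I*pi/4)|^2 + 1*|2 + I|^2 + 1*|exp(-3*I*pi/4)|^2]
  = (1/8)[(49) + (1) + (5) + (1) + (25) + (1) + (5) + (1)] = 88/8 = 11.
(Exp terms are combined using exp(i*s)*conj(exp(i*t)) = exp(i*(s-t)), and sums of them are collapsed using the identity that for every m > 1 the m distinct m-th roots of unity sum to 0, e.g. 1 + exp(2*I*pi/3) + exp(-2*I*pi/3) = 0.)
A character is irreducible iff <chi, chi> = 1, so this representation is reducible.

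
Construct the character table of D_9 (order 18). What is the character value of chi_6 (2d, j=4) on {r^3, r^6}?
Conjugacy classes: {e} of size 1, {r^1, r^8} of size 2, {r^2, r^7} of size 2, {r^3, r^6} of size 2, {r^4, r^5} of size 2, {s, sr, ..., sr^8} of size 9.
Character table:
  irrep \ class              {e} (size 1)  {r^1, r^8} (size 2)  {r^2, r^7} (size 2)  {r^3, r^6} (size 2)  {r^4, r^5} (size 2)  {s, sr, ..., sr^8} (size 9)
  chi_1 (triv)               1             1                    1                    1                    1                    1                          
  chi_2 (sign: r->1, s->-1)  1             1                    1                    1                    1                    -1                         
  chi_3 (2d, j=1)            2             2*cos(2*pi/9)        2*cos(4*pi/9)        -1                   -2*cos(pi/9)         0                          
  chi_4 (2d, j=2)            2             2*cos(4*pi/9)        -2*cos(pi/9)         -1                   2*cos(2*pi/9)        0                          
  chi_5 (2d, j=3)            2             -1                   -1                   2                    -1                   0                          
  chi_6 (2d, j=4)            2             -2*cos(pi/9)         2*cos(2*pi/9)        -1                   2*cos(4*pi/9)        0                          

Spot check: chi_6 (2d, j=4) on {r^3, r^6} = -1.

Solution. D_9 has order 2*9 = 18 with 6 conjugacy classes, hence 6 irreducibles. Sum of squared dims 1 + 1 + 4 + 4 + 4 + 4 = 18 = |G|. Linear characters come from the abelianisation; the 2-dimensional irreps have character r^k -> 2*cos(2*pi*j*k/9), reflections -> 0.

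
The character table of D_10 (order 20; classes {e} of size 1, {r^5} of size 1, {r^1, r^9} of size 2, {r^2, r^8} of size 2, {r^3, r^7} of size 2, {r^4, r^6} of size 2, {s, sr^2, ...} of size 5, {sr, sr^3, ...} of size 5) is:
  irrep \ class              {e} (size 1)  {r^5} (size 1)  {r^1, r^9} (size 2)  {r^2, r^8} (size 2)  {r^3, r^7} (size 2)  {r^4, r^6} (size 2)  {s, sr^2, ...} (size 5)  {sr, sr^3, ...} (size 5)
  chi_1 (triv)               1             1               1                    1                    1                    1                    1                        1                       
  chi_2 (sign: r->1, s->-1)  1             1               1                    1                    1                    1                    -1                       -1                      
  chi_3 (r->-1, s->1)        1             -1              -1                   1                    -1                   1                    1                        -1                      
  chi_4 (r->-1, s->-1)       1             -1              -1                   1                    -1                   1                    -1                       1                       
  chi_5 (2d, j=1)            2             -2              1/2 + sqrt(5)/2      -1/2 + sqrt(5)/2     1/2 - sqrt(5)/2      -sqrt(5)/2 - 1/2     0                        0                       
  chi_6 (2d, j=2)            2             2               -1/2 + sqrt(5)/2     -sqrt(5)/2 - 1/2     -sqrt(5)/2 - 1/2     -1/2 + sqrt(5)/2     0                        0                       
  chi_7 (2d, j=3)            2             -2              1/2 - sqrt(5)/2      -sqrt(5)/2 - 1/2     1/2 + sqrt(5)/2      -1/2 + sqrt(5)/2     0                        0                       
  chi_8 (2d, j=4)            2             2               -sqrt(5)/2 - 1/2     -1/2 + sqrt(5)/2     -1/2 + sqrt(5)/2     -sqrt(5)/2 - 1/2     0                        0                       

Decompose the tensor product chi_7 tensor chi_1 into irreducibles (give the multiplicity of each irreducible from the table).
chi_7 tensor chi_1 = chi_7 (all other irreducibles have multiplicity 0).

Proof sketch: The character of a tensor product is the pointwise product (chi_7 * chi_1)(C) = chi_7(C) * chi_1(C):
  {e}: (2)*(1), {r^5}: (-2)*(1), {r^1, r^9}: (1/2 - sqrt(5)/2)*(1), {r^2, r^8}: (-sqrt(5)/2 - 1/2)*(1), {r^3, r^7}: (1/2 + sqrt(5)/2)*(1), {r^4, r^6}: (-1/2 + sqrt(5)/2)*(1), {s, sr^2, ...}: (0)*(1), {sr, sr^3, ...}: (0)*(1)
so (chi_7 * chi_1) takes values
  {e} -> 2, {r^5} -> -2, {r^1, r^9} -> 1/2 - sqrt(5)/2, {r^2, r^8} -> -sqrt(5)/2 - 1/2, {r^3, r^7} -> 1/2 + sqrt(5)/2, {r^4, r^6} -> -1/2 + sqrt(5)/2, {s, sr^2, ...} -> 0, {sr, sr^3, ...} -> 0.
Now take the inner product of this character with each irreducible chi from the table, <chi_7*chi_1, chi> = (1/20) sum_C |C| (chi_7*chi_1)(C) conj(chi(C)):
  <chi_7*chi_1, chi_1> = (1/20)[1*(2)*conj(1) + 1*(-2)*conj(1) + 2*(1/2 - sqrt(5)/2)*conj(1) + 2*(-sqrt(5)/2 - 1/2)*conj(1) + 2*(1/2 + sqrt(5)/2)*conj(1) + 2*(-1/2 + sqrt(5)/2)*conj(1) + 5*(0)*conj(1) + 5*(0)*conj(1)]
      = (1/20)[(2) + (-2) + (1 - sqrt(5)) + (-sqrt(5) - 1) + (1 + sqrt(5)) + (-1 + sqrt(5)) + (0) + (0)] = 0/20 = 0
  <chi_7*chi_1, chi_2> = (1/20)[1*(2)*conj(1) + 1*(-2)*conj(1) + 2*(1/2 - sqrt(5)/2)*conj(1) + 2*(-sqrt(5)/2 - 1/2)*conj(1) + 2*(1/2 + sqrt(5)/2)*conj(1) + 2*(-1/2 + sqrt(5)/2)*conj(1) + 5*(0)*conj(-1) + 5*(0)*conj(-1)]
      = (1/20)[(2) + (-2) + (1 - sqrt(5)) + (-sqrt(5) - 1) + (1 + sqrt(5)) + (-1 + sqrt(5)) + (0) + (0)] = 0/20 = 0
  <chi_7*chi_1, chi_3> = (1/20)[1*(2)*conj(1) + 1*(-2)*conj(-1) + 2*(1/2 - sqrt(5)/2)*conj(-1) + 2*(-sqrt(5)/2 - 1/2)*conj(1) + 2*(1/2 + sqrt(5)/2)*conj(-1) + 2*(-1/2 + sqrt(5)/2)*conj(1) + 5*(0)*conj(1) + 5*(0)*conj(-1)]
      = (1/20)[(2) + (2) + (-1 + sqrt(5)) + (-sqrt(5) - 1) + (-sqrt(5) - 1) + (-1 + sqrt(5)) + (0) + (0)] = 0/20 = 0
  <chi_7*chi_1, chi_4> = (1/20)[1*(2)*conj(1) + 1*(-2)*conj(-1) + 2*(1/2 - sqrt(5)/2)*conj(-1) + 2*(-sqrt(5)/2 - 1/2)*conj(1) + 2*(1/2 + sqrt(5)/2)*conj(-1) + 2*(-1/2 + sqrt(5)/2)*conj(1) + 5*(0)*conj(-1) + 5*(0)*conj(1)]
      = (1/20)[(2) + (2) + (-1 + sqrt(5)) + (-sqrt(5) - 1) + (-sqrt(5) - 1) + (-1 + sqrt(5)) + (0) + (0)] = 0/20 = 0
  <chi_7*chi_1, chi_5> = (1/20)[1*(2)*conj(2) + 1*(-2)*conj(-2) + 2*(1/2 - sqrt(5)/2)*conj(1/2 + sqrt(5)/2) + 2*(-sqrt(5)/2 - 1/2)*conj(-1/2 + sqrt(5)/2) + 2*(1/2 + sqrt(5)/2)*conj(1/2 - sqrt(5)/2) + 2*(-1/2 + sqrt(5)/2)*conj(-sqrt(5)/2 - 1/2) + 5*(0)*conj(0) + 5*(0)*conj(0)]
      = (1/20)[(4) + (4) + (-2) + (-2) + (-2) + (-2) + (0) + (0)] = 0/20 = 0
  <chi_7*chi_1, chi_6> = (1/20)[1*(2)*conj(2) + 1*(-2)*conj(2) + 2*(1/2 - sqrt(5)/2)*conj(-1/2 + sqrt(5)/2) + 2*(-sqrt(5)/2 - 1/2)*conj(-sqrt(5)/2 - 1/2) + 2*(1/2 + sqrt(5)/2)*conj(-sqrt(5)/2 - 1/2) + 2*(-1/2 + sqrt(5)/2)*conj(-1/2 + sqrt(5)/2) + 5*(0)*conj(0) + 5*(0)*conj(0)]
      = (1/20)[(4) + (-4) + (-3 + sqrt(5)) + (sqrt(5) + 3) + (-3 - sqrt(5)) + (3 - sqrt(5)) + (0) + (0)] = 0/20 = 0
  <chi_7*chi_1, chi_7> = (1/20)[1*(2)*conj(2) + 1*(-2)*conj(-2) + 2*(1/2 - sqrt(5)/2)*conj(1/2 - sqrt(5)/2) + 2*(-sqrt(5)/2 - 1/2)*conj(-sqrt(5)/2 - 1/2) + 2*(1/2 + sqrt(5)/2)*conj(1/2 + sqrt(5)/2) + 2*(-1/2 + sqrt(5)/2)*conj(-1/2 + sqrt(5)/2) + 5*(0)*conj(0) + 5*(0)*conj(0)]
      = (1/20)[(4) + (4) + (3 - sqrt(5)) + (sqrt(5) + 3) + (sqrt(5) + 3) + (3 - sqrt(5)) + (0) + (0)] = 20/20 = 1
  <chi_7*chi_1, chi_8> = (1/20)[1*(2)*conj(2) + 1*(-2)*conj(2) + 2*(1/2 - sqrt(5)/2)*conj(-sqrt(5)/2 - 1/2) + 2*(-sqrt(5)/2 - 1/2)*conj(-1/2 + sqrt(5)/2) + 2*(1/2 + sqrt(5)/2)*conj(-1/2 + sqrt(5)/2) + 2*(-1/2 + sqrt(5)/2)*conj(-sqrt(5)/2 - 1/2) + 5*(0)*conj(0) + 5*(0)*conj(0)]
      = (1/20)[(4) + (-4) + (2) + (-2) + (2) + (-2) + (0) + (0)] = 0/20 = 0
Hence the multiplicities are chi_7: 1. Dimension check: dim(chi_7)*dim(chi_1) = 2*1 = 2 and sum (mult * dim) = 1*2 = 2.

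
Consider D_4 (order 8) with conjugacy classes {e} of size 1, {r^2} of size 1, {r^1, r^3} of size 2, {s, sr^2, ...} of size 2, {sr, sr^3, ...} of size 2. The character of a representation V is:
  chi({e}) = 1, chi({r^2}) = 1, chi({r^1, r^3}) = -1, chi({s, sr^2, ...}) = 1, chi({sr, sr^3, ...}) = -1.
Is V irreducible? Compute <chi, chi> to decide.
Irreducible: <chi, chi> = 1.

Justification: <chi, chi> = (1/|G|) sum_C |C| * |chi(C)|^2 = (1/8)[1*|1|^2 + 1*|1|^2 + 2*|-1|^2 + 2*|1|^2 + 2*|-1|^2]
  = (1/8)[(1) + (1) + (2) + (2) + (2)] = 8/8 = 1.
A character is irreducible iff <chi, chi> = 1, so this representation is irreducible.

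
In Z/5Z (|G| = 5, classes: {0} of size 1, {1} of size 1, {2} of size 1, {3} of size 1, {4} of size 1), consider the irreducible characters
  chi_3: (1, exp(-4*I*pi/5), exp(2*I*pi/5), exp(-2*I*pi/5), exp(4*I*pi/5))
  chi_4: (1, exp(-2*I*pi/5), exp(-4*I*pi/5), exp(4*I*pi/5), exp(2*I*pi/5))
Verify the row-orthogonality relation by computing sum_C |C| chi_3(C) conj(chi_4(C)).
Sum = 0; so <chi_3, chi_4> = 0 (distinct irreducibles are orthogonal).

Argument: Compute term by term over conjugacy classes (|C| * chi_3(C) * conj(chi_4(C))):
  1*(1)*conj(1) + 1*(exp(-4*I*pi/5))*conj(exp(-2*I*pi/5)) + 1*(exp(2*I*pi/5))*conj(exp(-4*I*pi/5)) + 1*(exp(-2*I*pi/5))*conj(exp(4*I*pi/5)) + 1*(exp(4*I*pi/5))*conj(exp(2*I*pi/5))
  = (1) + (exp(-2*I*pi/5)) + (exp(-4*I*pi/5)) + (exp(4*I*pi/5)) + (exp(2*I*pi/5))
  = 0.
(Exp terms are combined using exp(i*s)*conj(exp(i*t)) = exp(i*(s-t)), and sums of them are collapsed using the identity that for every m > 1 the m distinct m-th roots of unity sum to 0, e.g. 1 + exp(2*I*pi/3) + exp(-2*I*pi/3) = 0.)
Dividing by |G| = 5 gives 0/5 = 0, matching the row-orthogonality relation <chi_3, chi_4> = [chi_3 = chi_4].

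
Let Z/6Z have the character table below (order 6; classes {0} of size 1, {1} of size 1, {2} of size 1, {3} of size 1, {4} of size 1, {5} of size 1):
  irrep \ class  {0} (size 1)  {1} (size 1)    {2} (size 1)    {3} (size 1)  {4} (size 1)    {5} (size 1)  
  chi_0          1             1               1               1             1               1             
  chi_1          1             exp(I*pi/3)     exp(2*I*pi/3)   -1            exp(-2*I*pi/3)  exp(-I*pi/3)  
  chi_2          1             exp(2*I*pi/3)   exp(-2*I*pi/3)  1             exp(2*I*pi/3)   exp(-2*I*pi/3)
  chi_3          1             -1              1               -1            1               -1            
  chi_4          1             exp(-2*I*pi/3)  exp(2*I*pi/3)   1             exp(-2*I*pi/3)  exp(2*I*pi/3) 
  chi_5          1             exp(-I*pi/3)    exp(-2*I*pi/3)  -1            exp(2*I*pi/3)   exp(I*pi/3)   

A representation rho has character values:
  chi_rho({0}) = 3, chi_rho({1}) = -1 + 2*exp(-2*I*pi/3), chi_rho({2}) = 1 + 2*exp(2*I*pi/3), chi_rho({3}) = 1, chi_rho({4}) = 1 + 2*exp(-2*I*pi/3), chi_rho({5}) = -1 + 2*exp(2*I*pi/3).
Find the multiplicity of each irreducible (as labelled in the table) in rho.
Multiplicities: chi_0: 0, chi_1: 0, chi_2: 0, chi_3: 1, chi_4: 2, chi_5: 0.

Details: Use <chi_rho, chi> = (1/|G|) sum_C |C| * chi_rho(C) * conj(chi(C)) with |G| = 6 for each irreducible chi in the table:
  <chi_rho, chi_0> = (1/6)[1*(3)*conj(1) + 1*(-1 + 2*exp(-2*I*pi/3))*conj(1) + 1*(1 + 2*exp(2*I*pi/3))*conj(1) + 1*(1)*conj(1) + 1*(1 + 2*exp(-2*I*pi/3))*conj(1) + 1*(-1 + 2*exp(2*I*pi/3))*conj(1)]
      = (1/6)[(3) + (-1 + 2*exp(-2*I*pi/3)) + (1 + 2*exp(2*I*pi/3)) + (1) + (1 + 2*exp(-2*I*pi/3)) + (-1 + 2*exp(2*I*pi/3))] = 0/6 = 0
  <chi_rho, chi_1> = (1/6)[1*(3)*conj(1) + 1*(-1 + 2*exp(-2*I*pi/3))*conj(exp(I*pi/3)) + 1*(1 + 2*exp(2*I*pi/3))*conj(exp(2*I*pi/3)) + 1*(1)*conj(-1) + 1*(1 + 2*exp(-2*I*pi/3))*conj(exp(-2*I*pi/3)) + 1*(-1 + 2*exp(2*I*pi/3))*conj(exp(-I*pi/3))]
      = (1/6)[(3) + (-2 - exp(-I*pi/3)) + (2 + exp(-2*I*pi/3)) + (-1) + (2 + exp(2*I*pi/3)) + (-2 - exp(I*pi/3))] = 0/6 = 0
  <chi_rho, chi_2> = (1/6)[1*(3)*conj(1) + 1*(-1 + 2*exp(-2*I*pi/3))*conj(exp(2*I*pi/3)) + 1*(1 + 2*exp(2*I*pi/3))*conj(exp(-2*I*pi/3)) + 1*(1)*conj(1) + 1*(1 + 2*exp(-2*I*pi/3))*conj(exp(2*I*pi/3)) + 1*(-1 + 2*exp(2*I*pi/3))*conj(exp(-2*I*pi/3))]
      = (1/6)[(3) + (-exp(-2*I*pi/3) + 2*exp(2*I*pi/3)) + (2*exp(-2*I*pi/3) + exp(2*I*pi/3)) + (1) + (exp(-2*I*pi/3) + 2*exp(2*I*pi/3)) + (2*exp(-2*I*pi/3) - exp(2*I*pi/3))] = 0/6 = 0
  <chi_rho, chi_3> = (1/6)[1*(3)*conj(1) + 1*(-1 + 2*exp(-2*I*pi/3))*conj(-1) + 1*(1 + 2*exp(2*I*pi/3))*conj(1) + 1*(1)*conj(-1) + 1*(1 + 2*exp(-2*I*pi/3))*conj(1) + 1*(-1 + 2*exp(2*I*pi/3))*conj(-1)]
      = (1/6)[(3) + (1 - 2*exp(-2*I*pi/3)) + (1 + 2*exp(2*I*pi/3)) + (-1) + (1 + 2*exp(-2*I*pi/3)) + (1 - 2*exp(2*I*pi/3))] = 6/6 = 1
  <chi_rho, chi_4> = (1/6)[1*(3)*conj(1) + 1*(-1 + 2*exp(-2*I*pi/3))*conj(exp(-2*I*pi/3)) + 1*(1 + 2*exp(2*I*pi/3))*conj(exp(2*I*pi/3)) + 1*(1)*conj(1) + 1*(1 + 2*exp(-2*I*pi/3))*conj(exp(-2*I*pi/3)) + 1*(-1 + 2*exp(2*I*pi/3))*conj(exp(2*I*pi/3))]
      = (1/6)[(3) + (2 - exp(2*I*pi/3)) + (2 + exp(-2*I*pi/3)) + (1) + (2 + exp(2*I*pi/3)) + (2 - exp(-2*I*pi/3))] = 12/6 = 2
  <chi_rho, chi_5> = (1/6)[1*(3)*conj(1) + 1*(-1 + 2*exp(-2*I*pi/3))*conj(exp(-I*pi/3)) + 1*(1 + 2*exp(2*I*pi/3))*conj(exp(-2*I*pi/3)) + 1*(1)*conj(-1) + 1*(1 + 2*exp(-2*I*pi/3))*conj(exp(2*I*pi/3)) + 1*(-1 + 2*exp(2*I*pi/3))*conj(exp(I*pi/3))]
      = (1/6)[(3) + (2*exp(-I*pi/3) - exp(I*pi/3)) + (2*exp(-2*I*pi/3) + exp(2*I*pi/3)) + (-1) + (exp(-2*I*pi/3) + 2*exp(2*I*pi/3)) + (-exp(-I*pi/3) + 2*exp(I*pi/3))] = 0/6 = 0
(Exp terms are combined using exp(i*s)*conj(exp(i*t)) = exp(i*(s-t)), and sums of them are collapsed using the identity that for every m > 1 the m distinct m-th roots of unity sum to 0, e.g. 1 + exp(2*I*pi/3) + exp(-2*I*pi/3) = 0.)
Dimension check: dim(rho) = sum (mult * dim) = 0*1 + 0*1 + 0*1 + 1*1 + 2*1 + 0*1 = 3 = chi_rho(e) = 3.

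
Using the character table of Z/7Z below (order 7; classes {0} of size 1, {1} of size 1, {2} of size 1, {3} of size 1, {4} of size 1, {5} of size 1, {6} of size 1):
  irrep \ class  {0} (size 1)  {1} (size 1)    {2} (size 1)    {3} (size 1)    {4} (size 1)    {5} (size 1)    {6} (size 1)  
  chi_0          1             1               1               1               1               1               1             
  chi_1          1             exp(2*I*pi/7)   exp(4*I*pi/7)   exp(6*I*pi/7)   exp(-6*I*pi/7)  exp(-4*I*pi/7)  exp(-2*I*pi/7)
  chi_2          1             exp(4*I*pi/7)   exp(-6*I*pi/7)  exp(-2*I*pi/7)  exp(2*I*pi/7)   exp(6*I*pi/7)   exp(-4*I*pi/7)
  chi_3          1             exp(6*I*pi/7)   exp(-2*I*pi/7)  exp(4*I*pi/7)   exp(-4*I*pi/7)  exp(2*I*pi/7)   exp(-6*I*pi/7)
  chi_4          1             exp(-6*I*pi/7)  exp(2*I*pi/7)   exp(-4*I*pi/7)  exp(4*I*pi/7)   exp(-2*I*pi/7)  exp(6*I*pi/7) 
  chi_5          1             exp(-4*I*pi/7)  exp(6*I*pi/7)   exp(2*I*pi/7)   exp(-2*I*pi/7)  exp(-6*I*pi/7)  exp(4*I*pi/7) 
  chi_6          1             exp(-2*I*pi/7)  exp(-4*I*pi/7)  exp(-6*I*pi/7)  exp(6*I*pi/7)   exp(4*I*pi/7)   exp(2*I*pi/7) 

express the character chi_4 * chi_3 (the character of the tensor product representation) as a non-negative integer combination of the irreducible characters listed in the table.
chi_4 tensor chi_3 = chi_0 (all other irreducibles have multiplicity 0).

Explanation: The character of a tensor product is the pointwise product (chi_4 * chi_3)(C) = chi_4(C) * chi_3(C):
  {0}: (1)*(1), {1}: (exp(-6*I*pi/7))*(exp(6*I*pi/7)), {2}: (exp(2*I*pi/7))*(exp(-2*I*pi/7)), {3}: (exp(-4*I*pi/7))*(exp(4*I*pi/7)), {4}: (exp(4*I*pi/7))*(exp(-4*I*pi/7)), {5}: (exp(-2*I*pi/7))*(exp(2*I*pi/7)), {6}: (exp(6*I*pi/7))*(exp(-6*I*pi/7))
so (chi_4 * chi_3) takes values
  {0} -> 1, {1} -> 1, {2} -> 1, {3} -> 1, {4} -> 1, {5} -> 1, {6} -> 1.
Now take the inner product of this character with each irreducible chi from the table, <chi_4*chi_3, chi> = (1/7) sum_C |C| (chi_4*chi_3)(C) conj(chi(C)):
  <chi_4*chi_3, chi_0> = (1/7)[1*(1)*conj(1) + 1*(1)*conj(1) + 1*(1)*conj(1) + 1*(1)*conj(1) + 1*(1)*conj(1) + 1*(1)*conj(1) + 1*(1)*conj(1)]
      = (1/7)[(1) + (1) + (1) + (1) + (1) + (1) + (1)] = 7/7 = 1
  <chi_4*chi_3, chi_1> = (1/7)[1*(1)*conj(1) + 1*(1)*conj(exp(2*I*pi/7)) + 1*(1)*conj(exp(4*I*pi/7)) + 1*(1)*conj(exp(6*I*pi/7)) + 1*(1)*conj(exp(-6*I*pi/7)) + 1*(1)*conj(exp(-4*I*pi/7)) + 1*(1)*conj(exp(-2*I*pi/7))]
      = (1/7)[(1) + (exp(-2*I*pi/7)) + (exp(-4*I*pi/7)) + (exp(-6*I*pi/7)) + (exp(6*I*pi/7)) + (exp(4*I*pi/7)) + (exp(2*I*pi/7))] = 0/7 = 0
  <chi_4*chi_3, chi_2> = (1/7)[1*(1)*conj(1) + 1*(1)*conj(exp(4*I*pi/7)) + 1*(1)*conj(exp(-6*I*pi/7)) + 1*(1)*conj(exp(-2*I*pi/7)) + 1*(1)*conj(exp(2*I*pi/7)) + 1*(1)*conj(exp(6*I*pi/7)) + 1*(1)*conj(exp(-4*I*pi/7))]
      = (1/7)[(1) + (exp(-4*I*pi/7)) + (exp(6*I*pi/7)) + (exp(2*I*pi/7)) + (exp(-2*I*pi/7)) + (exp(-6*I*pi/7)) + (exp(4*I*pi/7))] = 0/7 = 0
  <chi_4*chi_3, chi_3> = (1/7)[1*(1)*conj(1) + 1*(1)*conj(exp(6*I*pi/7)) + 1*(1)*conj(exp(-2*I*pi/7)) + 1*(1)*conj(exp(4*I*pi/7)) + 1*(1)*conj(exp(-4*I*pi/7)) + 1*(1)*conj(exp(2*I*pi/7)) + 1*(1)*conj(exp(-6*I*pi/7))]
      = (1/7)[(1) + (exp(-6*I*pi/7)) + (exp(2*I*pi/7)) + (exp(-4*I*pi/7)) + (exp(4*I*pi/7)) + (exp(-2*I*pi/7)) + (exp(6*I*pi/7))] = 0/7 = 0
  <chi_4*chi_3, chi_4> = (1/7)[1*(1)*conj(1) + 1*(1)*conj(exp(-6*I*pi/7)) + 1*(1)*conj(exp(2*I*pi/7)) + 1*(1)*conj(exp(-4*I*pi/7)) + 1*(1)*conj(exp(4*I*pi/7)) + 1*(1)*conj(exp(-2*I*pi/7)) + 1*(1)*conj(exp(6*I*pi/7))]
      = (1/7)[(1) + (exp(6*I*pi/7)) + (exp(-2*I*pi/7)) + (exp(4*I*pi/7)) + (exp(-4*I*pi/7)) + (exp(2*I*pi/7)) + (exp(-6*I*pi/7))] = 0/7 = 0
  <chi_4*chi_3, chi_5> = (1/7)[1*(1)*conj(1) + 1*(1)*conj(exp(-4*I*pi/7)) + 1*(1)*conj(exp(6*I*pi/7)) + 1*(1)*conj(exp(2*I*pi/7)) + 1*(1)*conj(exp(-2*I*pi/7)) + 1*(1)*conj(exp(-6*I*pi/7)) + 1*(1)*conj(exp(4*I*pi/7))]
      = (1/7)[(1) + (exp(4*I*pi/7)) + (exp(-6*I*pi/7)) + (exp(-2*I*pi/7)) + (exp(2*I*pi/7)) + (exp(6*I*pi/7)) + (exp(-4*I*pi/7))] = 0/7 = 0
  <chi_4*chi_3, chi_6> = (1/7)[1*(1)*conj(1) + 1*(1)*conj(exp(-2*I*pi/7)) + 1*(1)*conj(exp(-4*I*pi/7)) + 1*(1)*conj(exp(-6*I*pi/7)) + 1*(1)*conj(exp(6*I*pi/7)) + 1*(1)*conj(exp(4*I*pi/7)) + 1*(1)*conj(exp(2*I*pi/7))]
      = (1/7)[(1) + (exp(2*I*pi/7)) + (exp(4*I*pi/7)) + (exp(6*I*pi/7)) + (exp(-6*I*pi/7)) + (exp(-4*I*pi/7)) + (exp(-2*I*pi/7))] = 0/7 = 0
(Exp terms are combined using exp(i*s)*conj(exp(i*t)) = exp(i*(s-t)), and sums of them are collapsed using the identity that for every m > 1 the m distinct m-th roots of unity sum to 0, e.g. 1 + exp(2*I*pi/3) + exp(-2*I*pi/3) = 0.)
Hence the multiplicities are chi_0: 1. Dimension check: dim(chi_4)*dim(chi_3) = 1*1 = 1 and sum (mult * dim) = 1*1 = 1.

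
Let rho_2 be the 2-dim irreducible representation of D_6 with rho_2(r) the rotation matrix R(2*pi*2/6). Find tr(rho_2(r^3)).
chi_{rho_2}(r^3) = 2*cos(2*pi*2*3/6) = 2

Reasoning: rho_2(r^3) is rotation by angle 2*pi*2*3/6, whose trace is 2*cos(2*pi*2*3/6) = 2.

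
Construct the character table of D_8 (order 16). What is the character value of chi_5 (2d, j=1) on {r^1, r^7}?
Conjugacy classes: {e} of size 1, {r^4} of size 1, {r^1, r^7} of size 2, {r^2, r^6} of size 2, {r^3, r^5} of size 2, {s, sr^2, ...} of size 4, {sr, sr^3, ...} of size 4.
Character table:
  irrep \ class              {e} (size 1)  {r^4} (size 1)  {r^1, r^7} (size 2)  {r^2, r^6} (size 2)  {r^3, r^5} (size 2)  {s, sr^2, ...} (size 4)  {sr, sr^3, ...} (size 4)
  chi_1 (triv)               1             1               1                    1                    1                    1                        1                       
  chi_2 (sign: r->1, s->-1)  1             1               1                    1                    1                    -1                       -1                      
  chi_3 (r->-1, s->1)        1             1               -1                   1                    -1                   1                        -1                      
  chi_4 (r->-1, s->-1)       1             1               -1                   1                    -1                   -1                       1                       
  chi_5 (2d, j=1)            2             -2              sqrt(2)              0                    -sqrt(2)             0                        0                       
  chi_6 (2d, j=2)            2             2               0                    -2                   0                    0                        0                       
  chi_7 (2d, j=3)            2             -2              -sqrt(2)             0                    sqrt(2)              0                        0                       

Spot check: chi_5 (2d, j=1) on {r^1, r^7} = sqrt(2).

Explanation: D_8 has order 2*8 = 16 with 7 conjugacy classes, hence 7 irreducibles. Sum of squared dims 1 + 1 + 1 + 1 + 4 + 4 + 4 = 16 = |G|. Linear characters come from the abelianisation; the 2-dimensional irreps have character r^k -> 2*cos(2*pi*j*k/8), reflections -> 0.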